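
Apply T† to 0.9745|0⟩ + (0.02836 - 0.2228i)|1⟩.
0.9745|0⟩ + (-0.1375 - 0.1776i)|1⟩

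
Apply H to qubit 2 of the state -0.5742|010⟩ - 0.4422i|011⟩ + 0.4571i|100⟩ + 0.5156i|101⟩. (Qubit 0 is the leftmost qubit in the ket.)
(-0.406 - 0.3127i)|010⟩ + (-0.406 + 0.3127i)|011⟩ + 0.6878i|100⟩ - 0.04137i|101⟩

H on qubit 2 mixes each pair of kets that differ only in qubit 2: amplitudes (a, b) of (|…0…⟩, |…1…⟩) become ((a + b)/√2, (a − b)/√2). Kets absent from the input have amplitude 0.
(|010⟩, |011⟩): (a, b) = (-0.5742, -0.4422i) → ((-0.406 - 0.3127i), (-0.406 + 0.3127i))
(|100⟩, |101⟩): (a, b) = (0.4571i, 0.5156i) → (0.6878i, -0.04137i)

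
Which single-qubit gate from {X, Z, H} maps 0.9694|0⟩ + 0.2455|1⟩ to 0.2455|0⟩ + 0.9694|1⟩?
X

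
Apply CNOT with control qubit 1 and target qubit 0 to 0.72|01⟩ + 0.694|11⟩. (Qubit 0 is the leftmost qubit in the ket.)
0.694|01⟩ + 0.72|11⟩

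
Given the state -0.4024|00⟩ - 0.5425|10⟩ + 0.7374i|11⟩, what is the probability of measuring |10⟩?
0.2943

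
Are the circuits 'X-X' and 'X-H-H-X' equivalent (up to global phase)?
Yes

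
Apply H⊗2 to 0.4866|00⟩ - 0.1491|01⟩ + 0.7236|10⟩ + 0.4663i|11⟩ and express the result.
(0.5306 + 0.2332i)|00⟩ + (0.6797 - 0.2332i)|01⟩ + (-0.1931 - 0.2332i)|10⟩ + (-0.04395 + 0.2332i)|11⟩

H⊗2 gives amp(|y⟩) = (1/2) Σ_x (−1)^(x·y) amp(|x⟩), where x·y is the number of positions in which both x and y have a 1.
|00⟩: (0.4866 - 0.1491 + 0.7236 + 0.4663i)/2 = (0.5306 + 0.2332i)
|01⟩: (0.4866 + 0.1491 + 0.7236 - 0.4663i)/2 = (0.6797 - 0.2332i)
|10⟩: (0.4866 - 0.1491 - 0.7236 - 0.4663i)/2 = (-0.1931 - 0.2332i)
|11⟩: (0.4866 + 0.1491 - 0.7236 + 0.4663i)/2 = (-0.04395 + 0.2332i)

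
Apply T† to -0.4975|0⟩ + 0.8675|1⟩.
-0.4975|0⟩ + (0.6134 - 0.6134i)|1⟩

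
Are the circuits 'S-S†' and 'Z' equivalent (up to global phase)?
No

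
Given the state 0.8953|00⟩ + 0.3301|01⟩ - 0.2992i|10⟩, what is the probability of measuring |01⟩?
0.109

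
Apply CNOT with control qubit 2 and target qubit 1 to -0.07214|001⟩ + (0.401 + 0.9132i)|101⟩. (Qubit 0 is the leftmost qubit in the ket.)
-0.07214|011⟩ + (0.401 + 0.9132i)|111⟩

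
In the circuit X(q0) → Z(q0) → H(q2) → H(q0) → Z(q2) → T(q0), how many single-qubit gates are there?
6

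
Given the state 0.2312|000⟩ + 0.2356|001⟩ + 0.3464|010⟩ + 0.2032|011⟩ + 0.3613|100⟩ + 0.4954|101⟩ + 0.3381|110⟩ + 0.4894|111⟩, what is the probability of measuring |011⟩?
0.04129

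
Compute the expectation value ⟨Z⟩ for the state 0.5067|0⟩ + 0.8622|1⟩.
-0.4866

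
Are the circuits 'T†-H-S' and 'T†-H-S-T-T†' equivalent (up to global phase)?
Yes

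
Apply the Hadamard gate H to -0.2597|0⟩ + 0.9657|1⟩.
0.4992|0⟩ - 0.8665|1⟩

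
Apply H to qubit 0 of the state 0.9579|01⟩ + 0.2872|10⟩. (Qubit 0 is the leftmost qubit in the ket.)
0.2031|00⟩ + 0.6773|01⟩ - 0.2031|10⟩ + 0.6773|11⟩

H on qubit 0 mixes each pair of kets that differ only in qubit 0: amplitudes (a, b) of (|…0…⟩, |…1…⟩) become ((a + b)/√2, (a − b)/√2). Kets absent from the input have amplitude 0.
(|00⟩, |10⟩): (a, b) = (0, 0.2872) → (0.2031, -0.2031)
(|01⟩, |11⟩): (a, b) = (0.9579, 0) → (0.6773, 0.6773)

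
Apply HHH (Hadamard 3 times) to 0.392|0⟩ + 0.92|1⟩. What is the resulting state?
0.9277|0⟩ - 0.3734|1⟩

H² = I, so H^3 = H: a single Hadamard. With (a, b) = (0.392, 0.92), H gives ((a + b)/√2, (a − b)/√2) = (0.9277, -0.3734).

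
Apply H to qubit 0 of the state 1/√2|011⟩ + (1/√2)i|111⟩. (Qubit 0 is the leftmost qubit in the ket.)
(1/2 + (1/2)i)|011⟩ + (1/2 - (1/2)i)|111⟩

H on qubit 0 mixes each pair of kets that differ only in qubit 0: amplitudes (a, b) of (|…0…⟩, |…1…⟩) become ((a + b)/√2, (a − b)/√2). Kets absent from the input have amplitude 0.
(|011⟩, |111⟩): (a, b) = (1/√2, (1/√2)i) → ((1/2 + (1/2)i), (1/2 - (1/2)i))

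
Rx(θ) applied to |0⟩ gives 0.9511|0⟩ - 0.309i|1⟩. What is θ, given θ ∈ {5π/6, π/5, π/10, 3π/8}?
π/5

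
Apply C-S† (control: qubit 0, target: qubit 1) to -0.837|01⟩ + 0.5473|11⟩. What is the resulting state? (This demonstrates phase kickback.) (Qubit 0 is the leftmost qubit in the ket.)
-0.837|01⟩ - 0.5473i|11⟩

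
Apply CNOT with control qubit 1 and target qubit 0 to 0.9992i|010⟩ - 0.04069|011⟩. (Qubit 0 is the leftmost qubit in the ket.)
0.9992i|110⟩ - 0.04069|111⟩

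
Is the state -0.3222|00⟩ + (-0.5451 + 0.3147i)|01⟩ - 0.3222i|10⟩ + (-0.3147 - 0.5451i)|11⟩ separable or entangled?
Separable

Writing the state as a|00⟩ + b|01⟩ + c|10⟩ + d|11⟩, it is a product state iff ad − bc = 0.
Here (a, b, c, d) = (-0.3222, (-0.5451 + 0.3147i), -0.3222i, (-0.3147 - 0.5451i)): ad − bc = (-0.3222)(-0.3147 - 0.5451i) − (-0.5451 + 0.3147i)(-0.3222i) = 0, so the state is separable.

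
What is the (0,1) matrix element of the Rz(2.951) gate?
0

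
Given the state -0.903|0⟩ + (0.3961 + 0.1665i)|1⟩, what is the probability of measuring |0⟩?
0.8154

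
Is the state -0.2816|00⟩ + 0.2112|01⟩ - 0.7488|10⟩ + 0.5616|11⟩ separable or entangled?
Separable

Writing the state as a|00⟩ + b|01⟩ + c|10⟩ + d|11⟩, it is a product state iff ad − bc = 0.
Here (a, b, c, d) = (-0.2816, 0.2112, -0.7488, 0.5616): ad − bc = (-0.2816)(0.5616) − (0.2112)(-0.7488) = 0, so the state is separable.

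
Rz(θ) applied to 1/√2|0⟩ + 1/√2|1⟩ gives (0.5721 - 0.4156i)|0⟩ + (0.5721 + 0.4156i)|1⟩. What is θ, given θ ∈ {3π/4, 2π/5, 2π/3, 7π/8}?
2π/5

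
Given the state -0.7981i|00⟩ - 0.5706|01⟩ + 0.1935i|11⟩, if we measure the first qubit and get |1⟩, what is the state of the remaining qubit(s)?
i|1⟩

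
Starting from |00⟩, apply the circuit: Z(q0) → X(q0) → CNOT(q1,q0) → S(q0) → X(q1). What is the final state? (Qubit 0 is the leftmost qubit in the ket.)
i|11⟩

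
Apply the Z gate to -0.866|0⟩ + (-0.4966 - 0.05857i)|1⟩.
-0.866|0⟩ + (0.4966 + 0.05857i)|1⟩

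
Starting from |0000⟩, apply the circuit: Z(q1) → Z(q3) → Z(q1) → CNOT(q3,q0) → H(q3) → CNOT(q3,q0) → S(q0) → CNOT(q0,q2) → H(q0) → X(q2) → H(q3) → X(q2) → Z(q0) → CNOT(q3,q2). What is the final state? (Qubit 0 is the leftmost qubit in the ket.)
1/√8|0000⟩ - (1/√8)i|0001⟩ + (1/√8)i|0010⟩ + 1/√8|0011⟩ - 1/√8|1000⟩ - (1/√8)i|1001⟩ + (1/√8)i|1010⟩ - 1/√8|1011⟩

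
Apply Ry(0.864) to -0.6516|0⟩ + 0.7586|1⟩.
-0.9094|0⟩ + 0.4161|1⟩

Ry(0.864) = [[cos(θ/2), −sin(θ/2)], [sin(θ/2), cos(θ/2)]]; θ = 0.864, cos(θ/2) ≈ 0.90813, sin(θ/2) ≈ 0.418688.
With a = amp(|0⟩) = -0.6516 and b = amp(|1⟩) = 0.7586:
new amp(|0⟩) = (0.90813)·a + (-0.418688)·b = -0.9094
new amp(|1⟩) = (0.418688)·a + (0.90813)·b = 0.4161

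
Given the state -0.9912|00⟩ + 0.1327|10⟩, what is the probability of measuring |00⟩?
0.9825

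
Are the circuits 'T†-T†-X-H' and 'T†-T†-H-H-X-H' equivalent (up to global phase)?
Yes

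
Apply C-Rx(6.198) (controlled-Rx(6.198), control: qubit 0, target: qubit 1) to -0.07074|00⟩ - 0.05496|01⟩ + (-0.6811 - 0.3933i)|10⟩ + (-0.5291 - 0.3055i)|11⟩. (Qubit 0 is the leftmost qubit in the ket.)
-0.07074|00⟩ - 0.05496|01⟩ + (0.6675 + 0.4155i)|10⟩ + (0.5119 + 0.3342i)|11⟩

C-Rx(6.198) leaves the control-|0⟩ kets |00⟩, |01⟩ unchanged and applies Rx(6.198) to qubit 1 on the control-|1⟩ pair (|10⟩, |11⟩).
Rx(6.198) = [[cos(θ/2), −i·sin(θ/2)], [−i·sin(θ/2), cos(θ/2)]]; θ = 6.198, cos(θ/2) ≈ -0.999093, sin(θ/2) ≈ 0.0425798.
With a = amp(|10⟩) = (-0.6811 - 0.3933i) and b = amp(|11⟩) = (-0.5291 - 0.3055i):
new amp(|10⟩) = (-0.999093)·a + (-0.0425798i)·b = (0.6675 + 0.4155i)
new amp(|11⟩) = (-0.0425798i)·a + (-0.999093)·b = (0.5119 + 0.3342i)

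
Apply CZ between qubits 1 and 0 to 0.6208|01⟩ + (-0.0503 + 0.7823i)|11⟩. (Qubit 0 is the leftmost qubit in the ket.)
0.6208|01⟩ + (0.0503 - 0.7823i)|11⟩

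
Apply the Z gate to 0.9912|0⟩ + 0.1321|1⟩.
0.9912|0⟩ - 0.1321|1⟩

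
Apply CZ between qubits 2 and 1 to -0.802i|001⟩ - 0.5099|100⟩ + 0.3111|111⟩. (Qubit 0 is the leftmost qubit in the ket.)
-0.802i|001⟩ - 0.5099|100⟩ - 0.3111|111⟩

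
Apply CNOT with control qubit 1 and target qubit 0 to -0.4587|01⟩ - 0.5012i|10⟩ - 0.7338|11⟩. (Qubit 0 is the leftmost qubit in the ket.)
-0.7338|01⟩ - 0.5012i|10⟩ - 0.4587|11⟩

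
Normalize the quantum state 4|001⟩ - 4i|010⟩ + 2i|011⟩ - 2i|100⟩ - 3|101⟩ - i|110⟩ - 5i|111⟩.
0.4619|001⟩ - 0.4619i|010⟩ + 0.2309i|011⟩ - 0.2309i|100⟩ - 0.3464|101⟩ - 0.1155i|110⟩ - (1/√3)i|111⟩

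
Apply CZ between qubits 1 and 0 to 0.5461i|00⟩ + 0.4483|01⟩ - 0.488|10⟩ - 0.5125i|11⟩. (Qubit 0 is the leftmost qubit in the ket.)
0.5461i|00⟩ + 0.4483|01⟩ - 0.488|10⟩ + 0.5125i|11⟩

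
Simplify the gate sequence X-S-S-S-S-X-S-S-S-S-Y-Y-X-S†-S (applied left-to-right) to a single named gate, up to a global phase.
X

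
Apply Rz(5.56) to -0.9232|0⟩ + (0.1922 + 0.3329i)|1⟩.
(0.8635 + 0.3266i)|0⟩ + (-0.2975 - 0.2434i)|1⟩

Rz(5.56) = [[e^(−iθ/2), 0], [0, e^(iθ/2)]] with e^(±iθ/2) = cos(θ/2) ± i·sin(θ/2); θ = 5.56, cos(θ/2) ≈ -0.935335, sin(θ/2) ≈ 0.353764.
With a = amp(|0⟩) = -0.9232 and b = amp(|1⟩) = (0.1922 + 0.3329i):
new amp(|0⟩) = (-0.935335 - 0.353764i)·a = (0.8635 + 0.3266i)
new amp(|1⟩) = (-0.935335 + 0.353764i)·b = (-0.2975 - 0.2434i)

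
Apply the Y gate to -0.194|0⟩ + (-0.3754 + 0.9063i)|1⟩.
(0.9063 + 0.3754i)|0⟩ - 0.194i|1⟩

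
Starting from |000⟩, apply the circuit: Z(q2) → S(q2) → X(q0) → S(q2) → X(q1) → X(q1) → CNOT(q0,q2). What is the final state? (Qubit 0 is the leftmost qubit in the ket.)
|101⟩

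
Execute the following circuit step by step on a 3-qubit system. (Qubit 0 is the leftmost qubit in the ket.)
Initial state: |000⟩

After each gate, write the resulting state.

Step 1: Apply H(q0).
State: 1/√2|000⟩ + 1/√2|100⟩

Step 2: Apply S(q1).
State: 1/√2|000⟩ + 1/√2|100⟩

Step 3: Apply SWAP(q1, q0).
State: 1/√2|000⟩ + 1/√2|010⟩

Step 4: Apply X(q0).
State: 1/√2|100⟩ + 1/√2|110⟩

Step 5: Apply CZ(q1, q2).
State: 1/√2|100⟩ + 1/√2|110⟩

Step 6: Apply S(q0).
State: (1/√2)i|100⟩ + (1/√2)i|110⟩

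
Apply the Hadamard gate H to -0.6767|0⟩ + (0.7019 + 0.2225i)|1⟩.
(0.01782 + 0.1573i)|0⟩ + (-0.9748 - 0.1573i)|1⟩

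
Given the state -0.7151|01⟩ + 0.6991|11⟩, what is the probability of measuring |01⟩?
0.5114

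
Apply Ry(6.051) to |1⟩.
-0.1158|0⟩ - 0.9933|1⟩

Ry(6.051) = [[cos(θ/2), −sin(θ/2)], [sin(θ/2), cos(θ/2)]]; θ = 6.051, cos(θ/2) ≈ -0.993269, sin(θ/2) ≈ 0.115832.
With a = amp(|0⟩) = 0 and b = amp(|1⟩) = 1:
new amp(|0⟩) = (-0.993269)·a + (-0.115832)·b = -0.1158
new amp(|1⟩) = (0.115832)·a + (-0.993269)·b = -0.9933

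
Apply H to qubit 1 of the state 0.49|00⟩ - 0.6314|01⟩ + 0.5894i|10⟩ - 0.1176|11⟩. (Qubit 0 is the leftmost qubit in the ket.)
-0.09998|00⟩ + 0.7929|01⟩ + (-0.08316 + 0.4168i)|10⟩ + (0.08316 + 0.4168i)|11⟩

H on qubit 1 mixes each pair of kets that differ only in qubit 1: amplitudes (a, b) of (|…0…⟩, |…1…⟩) become ((a + b)/√2, (a − b)/√2). Kets absent from the input have amplitude 0.
(|00⟩, |01⟩): (a, b) = (0.49, -0.6314) → (-0.09998, 0.7929)
(|10⟩, |11⟩): (a, b) = (0.5894i, -0.1176) → ((-0.08316 + 0.4168i), (0.08316 + 0.4168i))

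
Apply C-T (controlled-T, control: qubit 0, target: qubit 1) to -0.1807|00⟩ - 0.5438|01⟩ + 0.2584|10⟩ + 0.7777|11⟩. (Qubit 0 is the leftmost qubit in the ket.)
-0.1807|00⟩ - 0.5438|01⟩ + 0.2584|10⟩ + (0.5499 + 0.5499i)|11⟩

C-T leaves the control-|0⟩ kets |00⟩, |01⟩ unchanged and applies T to qubit 1 on the control-|1⟩ pair (|10⟩, |11⟩).
T = [[1, 0], [0, (1/√2 + (1/√2)i)]].
With a = amp(|10⟩) = 0.2584 and b = amp(|11⟩) = 0.7777:
new amp(|10⟩) = (1)·a = 0.2584
new amp(|11⟩) = (1/√2 + (1/√2)i)·b = (0.5499 + 0.5499i)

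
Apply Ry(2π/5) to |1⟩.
-0.5878|0⟩ + 0.809|1⟩

Ry(2π/5) = [[cos(θ/2), −sin(θ/2)], [sin(θ/2), cos(θ/2)]]; θ = 2π/5, cos(θ/2) ≈ 0.809017, sin(θ/2) ≈ 0.587785.
With a = amp(|0⟩) = 0 and b = amp(|1⟩) = 1:
new amp(|0⟩) = (0.809017)·a + (-0.587785)·b = -0.5878
new amp(|1⟩) = (0.587785)·a + (0.809017)·b = 0.809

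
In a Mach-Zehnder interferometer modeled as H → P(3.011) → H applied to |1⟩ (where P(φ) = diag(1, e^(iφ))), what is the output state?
(0.9957 - 0.06511i)|0⟩ + (0.004258 + 0.06511i)|1⟩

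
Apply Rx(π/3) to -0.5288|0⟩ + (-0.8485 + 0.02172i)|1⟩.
(-0.4471 + 0.4243i)|0⟩ + (-0.7348 + 0.2832i)|1⟩

Rx(π/3) = [[cos(θ/2), −i·sin(θ/2)], [−i·sin(θ/2), cos(θ/2)]]; θ = π/3, cos(θ/2) ≈ 0.866025, sin(θ/2) ≈ 0.5.
With a = amp(|0⟩) = -0.5288 and b = amp(|1⟩) = (-0.8485 + 0.02172i):
new amp(|0⟩) = (0.866025)·a + (-0.5i)·b = (-0.4471 + 0.4243i)
new amp(|1⟩) = (-0.5i)·a + (0.866025)·b = (-0.7348 + 0.2832i)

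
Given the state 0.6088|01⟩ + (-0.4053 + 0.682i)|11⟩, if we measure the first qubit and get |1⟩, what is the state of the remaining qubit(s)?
(-0.5109 + 0.8597i)|1⟩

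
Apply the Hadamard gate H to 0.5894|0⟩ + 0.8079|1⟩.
0.988|0⟩ - 0.1545|1⟩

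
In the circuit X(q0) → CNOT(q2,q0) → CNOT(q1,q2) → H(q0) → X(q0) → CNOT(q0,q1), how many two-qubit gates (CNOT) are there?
3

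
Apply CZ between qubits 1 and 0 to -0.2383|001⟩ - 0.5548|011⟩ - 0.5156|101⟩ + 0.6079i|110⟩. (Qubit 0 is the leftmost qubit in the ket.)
-0.2383|001⟩ - 0.5548|011⟩ - 0.5156|101⟩ - 0.6079i|110⟩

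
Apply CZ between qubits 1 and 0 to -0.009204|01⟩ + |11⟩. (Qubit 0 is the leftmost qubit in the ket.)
-0.009204|01⟩ - |11⟩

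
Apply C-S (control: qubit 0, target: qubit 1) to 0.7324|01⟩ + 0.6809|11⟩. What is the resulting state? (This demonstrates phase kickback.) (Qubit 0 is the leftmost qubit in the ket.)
0.7324|01⟩ + 0.6809i|11⟩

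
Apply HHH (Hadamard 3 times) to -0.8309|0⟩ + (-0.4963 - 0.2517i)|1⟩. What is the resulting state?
(-0.9385 - 0.178i)|0⟩ + (-0.2366 + 0.178i)|1⟩

H² = I, so H^3 = H: a single Hadamard. With (a, b) = (-0.8309, (-0.4963 - 0.2517i)), H gives ((a + b)/√2, (a − b)/√2) = ((-0.9385 - 0.178i), (-0.2366 + 0.178i)).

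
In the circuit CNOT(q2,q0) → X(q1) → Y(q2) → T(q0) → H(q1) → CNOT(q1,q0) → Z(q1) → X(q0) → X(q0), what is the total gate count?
9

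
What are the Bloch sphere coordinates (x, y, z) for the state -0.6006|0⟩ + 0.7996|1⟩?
(-0.9605, 0, -0.2786)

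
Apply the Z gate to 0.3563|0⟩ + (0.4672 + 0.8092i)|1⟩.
0.3563|0⟩ + (-0.4672 - 0.8092i)|1⟩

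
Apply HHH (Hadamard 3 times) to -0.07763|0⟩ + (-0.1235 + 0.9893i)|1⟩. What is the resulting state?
(-0.1422 + 0.6995i)|0⟩ + (0.03243 - 0.6995i)|1⟩

H² = I, so H^3 = H: a single Hadamard. With (a, b) = (-0.07763, (-0.1235 + 0.9893i)), H gives ((a + b)/√2, (a − b)/√2) = ((-0.1422 + 0.6995i), (0.03243 - 0.6995i)).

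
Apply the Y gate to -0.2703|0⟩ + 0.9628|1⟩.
-0.9628i|0⟩ - 0.2703i|1⟩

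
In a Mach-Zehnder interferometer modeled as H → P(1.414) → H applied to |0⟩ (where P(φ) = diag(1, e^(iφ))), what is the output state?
(0.5781 + 0.4939i)|0⟩ + (0.4219 - 0.4939i)|1⟩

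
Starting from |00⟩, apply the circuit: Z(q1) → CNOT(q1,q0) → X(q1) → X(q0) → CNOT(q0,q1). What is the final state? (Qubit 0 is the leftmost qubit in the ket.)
|10⟩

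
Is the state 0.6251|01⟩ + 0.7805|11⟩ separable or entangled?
Separable

Writing the state as a|00⟩ + b|01⟩ + c|10⟩ + d|11⟩, it is a product state iff ad − bc = 0.
Here (a, b, c, d) = (0, 0.6251, 0, 0.7805): ad − bc = (0)(0.7805) − (0.6251)(0) = 0, so the state is separable.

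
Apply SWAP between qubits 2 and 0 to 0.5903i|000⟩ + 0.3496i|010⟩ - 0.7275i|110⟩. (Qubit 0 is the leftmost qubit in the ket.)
0.5903i|000⟩ + 0.3496i|010⟩ - 0.7275i|011⟩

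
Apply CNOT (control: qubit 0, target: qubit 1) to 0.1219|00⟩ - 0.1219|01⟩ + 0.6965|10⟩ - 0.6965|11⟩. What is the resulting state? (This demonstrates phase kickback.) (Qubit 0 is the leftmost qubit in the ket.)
0.1219|00⟩ - 0.1219|01⟩ - 0.6965|10⟩ + 0.6965|11⟩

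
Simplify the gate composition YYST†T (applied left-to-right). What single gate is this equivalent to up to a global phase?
S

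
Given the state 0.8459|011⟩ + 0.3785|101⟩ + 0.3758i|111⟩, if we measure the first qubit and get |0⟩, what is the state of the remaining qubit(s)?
|11⟩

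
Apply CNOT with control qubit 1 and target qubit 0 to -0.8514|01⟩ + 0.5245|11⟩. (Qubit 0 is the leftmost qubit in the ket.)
0.5245|01⟩ - 0.8514|11⟩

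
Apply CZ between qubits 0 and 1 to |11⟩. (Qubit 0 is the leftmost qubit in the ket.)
-|11⟩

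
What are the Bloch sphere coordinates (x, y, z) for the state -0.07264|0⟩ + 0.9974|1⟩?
(-0.1449, 0, -0.9895)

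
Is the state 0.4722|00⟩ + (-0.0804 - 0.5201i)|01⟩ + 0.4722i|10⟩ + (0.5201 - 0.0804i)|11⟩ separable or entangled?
Separable

Writing the state as a|00⟩ + b|01⟩ + c|10⟩ + d|11⟩, it is a product state iff ad − bc = 0.
Here (a, b, c, d) = (0.4722, (-0.0804 - 0.5201i), 0.4722i, (0.5201 - 0.0804i)): ad − bc = (0.4722)(0.5201 - 0.0804i) − (-0.0804 - 0.5201i)(0.4722i) = 0, so the state is separable.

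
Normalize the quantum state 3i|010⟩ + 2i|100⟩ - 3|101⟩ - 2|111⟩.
0.5883i|010⟩ + 0.3922i|100⟩ - 0.5883|101⟩ - 0.3922|111⟩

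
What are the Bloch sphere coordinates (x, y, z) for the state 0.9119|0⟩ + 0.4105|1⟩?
(0.7487, 0, 0.6631)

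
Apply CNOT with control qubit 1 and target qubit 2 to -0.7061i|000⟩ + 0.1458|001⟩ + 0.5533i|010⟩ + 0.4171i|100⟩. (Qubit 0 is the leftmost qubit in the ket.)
-0.7061i|000⟩ + 0.1458|001⟩ + 0.5533i|011⟩ + 0.4171i|100⟩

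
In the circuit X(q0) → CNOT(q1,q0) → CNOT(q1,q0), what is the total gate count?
3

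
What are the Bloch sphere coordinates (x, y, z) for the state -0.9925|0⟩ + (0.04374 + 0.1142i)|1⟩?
(-0.08682, -0.2267, 0.9701)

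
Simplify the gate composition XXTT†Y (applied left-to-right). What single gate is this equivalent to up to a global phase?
Y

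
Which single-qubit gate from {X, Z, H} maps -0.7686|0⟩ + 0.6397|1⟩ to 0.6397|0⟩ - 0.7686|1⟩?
X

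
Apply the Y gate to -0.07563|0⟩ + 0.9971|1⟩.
-0.9971i|0⟩ - 0.07563i|1⟩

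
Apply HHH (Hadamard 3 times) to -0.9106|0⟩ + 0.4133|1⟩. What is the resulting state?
-0.3516|0⟩ - 0.9361|1⟩

H² = I, so H^3 = H: a single Hadamard. With (a, b) = (-0.9106, 0.4133), H gives ((a + b)/√2, (a − b)/√2) = (-0.3516, -0.9361).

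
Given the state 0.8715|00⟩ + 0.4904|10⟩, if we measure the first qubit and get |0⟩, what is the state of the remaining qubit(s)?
|0⟩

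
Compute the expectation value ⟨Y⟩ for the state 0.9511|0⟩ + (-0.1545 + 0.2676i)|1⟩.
0.509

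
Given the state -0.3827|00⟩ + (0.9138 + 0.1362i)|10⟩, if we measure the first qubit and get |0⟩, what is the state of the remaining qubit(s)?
-|0⟩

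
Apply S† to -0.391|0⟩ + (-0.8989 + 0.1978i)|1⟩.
-0.391|0⟩ + (0.1978 + 0.8989i)|1⟩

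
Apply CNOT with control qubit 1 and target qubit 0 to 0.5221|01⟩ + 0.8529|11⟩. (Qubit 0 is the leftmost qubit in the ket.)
0.8529|01⟩ + 0.5221|11⟩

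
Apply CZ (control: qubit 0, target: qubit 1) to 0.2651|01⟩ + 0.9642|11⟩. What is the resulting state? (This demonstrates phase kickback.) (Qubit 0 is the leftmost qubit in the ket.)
0.2651|01⟩ - 0.9642|11⟩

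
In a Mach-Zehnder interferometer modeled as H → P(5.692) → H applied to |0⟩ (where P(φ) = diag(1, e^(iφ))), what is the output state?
(0.9151 - 0.2787i)|0⟩ + (0.08486 + 0.2787i)|1⟩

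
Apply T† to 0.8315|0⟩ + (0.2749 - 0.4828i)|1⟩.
0.8315|0⟩ + (-0.147 - 0.5358i)|1⟩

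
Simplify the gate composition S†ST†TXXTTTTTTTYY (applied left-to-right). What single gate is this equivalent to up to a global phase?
T†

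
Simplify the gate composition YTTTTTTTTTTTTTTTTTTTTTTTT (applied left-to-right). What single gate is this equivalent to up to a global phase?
Y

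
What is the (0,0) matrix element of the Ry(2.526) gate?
0.303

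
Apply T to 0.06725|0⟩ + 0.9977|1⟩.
0.06725|0⟩ + (0.7055 + 0.7055i)|1⟩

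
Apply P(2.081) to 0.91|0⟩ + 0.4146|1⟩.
0.91|0⟩ + (-0.2025 + 0.3618i)|1⟩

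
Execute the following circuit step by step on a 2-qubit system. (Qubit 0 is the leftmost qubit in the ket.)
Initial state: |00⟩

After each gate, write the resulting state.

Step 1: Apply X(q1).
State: |01⟩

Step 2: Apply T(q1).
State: (1/√2 + (1/√2)i)|01⟩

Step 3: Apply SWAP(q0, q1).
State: (1/√2 + (1/√2)i)|10⟩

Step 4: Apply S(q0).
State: (-1/√2 + (1/√2)i)|10⟩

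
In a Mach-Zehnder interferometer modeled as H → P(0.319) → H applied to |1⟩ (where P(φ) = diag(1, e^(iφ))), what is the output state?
(0.02523 - 0.1568i)|0⟩ + (0.9748 + 0.1568i)|1⟩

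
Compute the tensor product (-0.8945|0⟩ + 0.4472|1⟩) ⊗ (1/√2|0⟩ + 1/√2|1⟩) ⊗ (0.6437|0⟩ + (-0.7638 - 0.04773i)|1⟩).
-0.4071|000⟩ + (0.4831 + 0.03019i)|001⟩ - 0.4071|010⟩ + (0.4831 + 0.03019i)|011⟩ + 0.2035|100⟩ + (-0.2415 - 0.01509i)|101⟩ + 0.2035|110⟩ + (-0.2415 - 0.01509i)|111⟩

amp(|b₁b₂…⟩) = product of the factor amplitudes for bits b₁, b₂, …; only kets whose every factor amplitude is nonzero survive.
|000⟩: (-0.8945)(1/√2)(0.6437) = -0.4071
|001⟩: (-0.8945)(1/√2)(-0.7638 - 0.04773i) = (0.4831 + 0.03019i)
|010⟩: (-0.8945)(1/√2)(0.6437) = -0.4071
|011⟩: (-0.8945)(1/√2)(-0.7638 - 0.04773i) = (0.4831 + 0.03019i)
|100⟩: (0.4472)(1/√2)(0.6437) = 0.2035
|101⟩: (0.4472)(1/√2)(-0.7638 - 0.04773i) = (-0.2415 - 0.01509i)
|110⟩: (0.4472)(1/√2)(0.6437) = 0.2035
|111⟩: (0.4472)(1/√2)(-0.7638 - 0.04773i) = (-0.2415 - 0.01509i)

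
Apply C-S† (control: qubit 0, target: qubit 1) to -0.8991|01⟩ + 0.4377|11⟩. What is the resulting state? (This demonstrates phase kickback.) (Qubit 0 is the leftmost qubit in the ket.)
-0.8991|01⟩ - 0.4377i|11⟩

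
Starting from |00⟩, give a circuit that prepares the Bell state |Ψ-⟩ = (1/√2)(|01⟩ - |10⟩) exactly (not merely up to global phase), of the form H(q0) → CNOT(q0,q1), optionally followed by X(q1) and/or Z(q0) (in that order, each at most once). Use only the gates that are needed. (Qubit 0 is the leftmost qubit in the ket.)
H(q0) → CNOT(q0,q1) → X(q1) → Z(q0)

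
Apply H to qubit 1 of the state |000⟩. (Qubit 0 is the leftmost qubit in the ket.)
1/√2|000⟩ + 1/√2|010⟩

H on qubit 1 mixes each pair of kets that differ only in qubit 1: amplitudes (a, b) of (|…0…⟩, |…1…⟩) become ((a + b)/√2, (a − b)/√2). Kets absent from the input have amplitude 0.
(|000⟩, |010⟩): (a, b) = (1, 0) → (1/√2, 1/√2)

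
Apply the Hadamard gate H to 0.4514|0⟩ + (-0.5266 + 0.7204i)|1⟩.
(-0.05317 + 0.5094i)|0⟩ + (0.6916 - 0.5094i)|1⟩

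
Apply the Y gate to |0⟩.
i|1⟩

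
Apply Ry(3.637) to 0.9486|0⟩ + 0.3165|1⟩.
-0.5394|0⟩ + 0.842|1⟩

Ry(3.637) = [[cos(θ/2), −sin(θ/2)], [sin(θ/2), cos(θ/2)]]; θ = 3.637, cos(θ/2) ≈ -0.245178, sin(θ/2) ≈ 0.969478.
With a = amp(|0⟩) = 0.9486 and b = amp(|1⟩) = 0.3165:
new amp(|0⟩) = (-0.245178)·a + (-0.969478)·b = -0.5394
new amp(|1⟩) = (0.969478)·a + (-0.245178)·b = 0.842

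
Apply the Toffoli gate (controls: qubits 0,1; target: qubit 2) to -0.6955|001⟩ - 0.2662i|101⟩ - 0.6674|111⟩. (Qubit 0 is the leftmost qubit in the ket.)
-0.6955|001⟩ - 0.2662i|101⟩ - 0.6674|110⟩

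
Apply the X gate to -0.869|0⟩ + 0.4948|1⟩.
0.4948|0⟩ - 0.869|1⟩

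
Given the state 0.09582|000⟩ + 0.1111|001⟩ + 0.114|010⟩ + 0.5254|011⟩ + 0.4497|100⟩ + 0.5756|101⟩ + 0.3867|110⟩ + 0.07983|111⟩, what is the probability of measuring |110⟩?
0.1495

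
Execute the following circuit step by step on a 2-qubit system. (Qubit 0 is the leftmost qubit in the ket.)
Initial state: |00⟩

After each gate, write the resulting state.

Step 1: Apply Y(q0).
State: i|10⟩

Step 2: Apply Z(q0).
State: -i|10⟩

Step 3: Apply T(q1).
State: -i|10⟩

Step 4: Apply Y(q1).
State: |11⟩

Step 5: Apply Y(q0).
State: -i|01⟩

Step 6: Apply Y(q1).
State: -|00⟩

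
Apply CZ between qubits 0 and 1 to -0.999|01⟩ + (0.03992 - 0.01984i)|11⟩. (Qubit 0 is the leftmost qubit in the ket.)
-0.999|01⟩ + (-0.03992 + 0.01984i)|11⟩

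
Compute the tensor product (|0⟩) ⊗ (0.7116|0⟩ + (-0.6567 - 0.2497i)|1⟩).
0.7116|00⟩ + (-0.6567 - 0.2497i)|01⟩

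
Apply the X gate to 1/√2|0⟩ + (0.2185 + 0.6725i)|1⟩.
(0.2185 + 0.6725i)|0⟩ + 1/√2|1⟩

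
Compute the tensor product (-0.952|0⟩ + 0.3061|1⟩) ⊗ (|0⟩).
-0.952|00⟩ + 0.3061|10⟩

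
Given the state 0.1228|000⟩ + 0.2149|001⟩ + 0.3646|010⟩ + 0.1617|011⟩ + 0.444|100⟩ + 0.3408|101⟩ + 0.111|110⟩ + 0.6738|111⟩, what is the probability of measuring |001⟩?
0.04618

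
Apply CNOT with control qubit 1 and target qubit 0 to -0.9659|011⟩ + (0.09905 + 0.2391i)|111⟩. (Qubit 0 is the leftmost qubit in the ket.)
(0.09905 + 0.2391i)|011⟩ - 0.9659|111⟩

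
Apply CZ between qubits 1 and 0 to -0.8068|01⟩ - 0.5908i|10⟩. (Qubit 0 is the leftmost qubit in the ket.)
-0.8068|01⟩ - 0.5908i|10⟩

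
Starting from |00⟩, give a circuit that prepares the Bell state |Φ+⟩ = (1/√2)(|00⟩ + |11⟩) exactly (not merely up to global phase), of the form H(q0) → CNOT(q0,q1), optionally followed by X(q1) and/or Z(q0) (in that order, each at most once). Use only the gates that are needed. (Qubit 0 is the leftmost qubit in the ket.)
H(q0) → CNOT(q0,q1)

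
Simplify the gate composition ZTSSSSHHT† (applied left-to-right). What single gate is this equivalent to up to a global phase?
Z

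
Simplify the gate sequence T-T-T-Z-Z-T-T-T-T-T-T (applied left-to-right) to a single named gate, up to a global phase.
T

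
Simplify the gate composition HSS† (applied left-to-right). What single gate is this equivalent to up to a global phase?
H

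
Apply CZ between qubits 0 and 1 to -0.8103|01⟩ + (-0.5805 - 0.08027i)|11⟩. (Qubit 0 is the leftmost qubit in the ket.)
-0.8103|01⟩ + (0.5805 + 0.08027i)|11⟩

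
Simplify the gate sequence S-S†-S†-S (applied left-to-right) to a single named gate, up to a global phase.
I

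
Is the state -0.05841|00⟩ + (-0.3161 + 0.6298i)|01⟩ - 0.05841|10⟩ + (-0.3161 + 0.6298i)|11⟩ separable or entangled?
Separable

Writing the state as a|00⟩ + b|01⟩ + c|10⟩ + d|11⟩, it is a product state iff ad − bc = 0.
Here (a, b, c, d) = (-0.05841, (-0.3161 + 0.6298i), -0.05841, (-0.3161 + 0.6298i)): ad − bc = (-0.05841)(-0.3161 + 0.6298i) − (-0.3161 + 0.6298i)(-0.05841) = 0, so the state is separable.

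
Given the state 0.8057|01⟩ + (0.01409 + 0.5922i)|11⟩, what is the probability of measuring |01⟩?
0.6492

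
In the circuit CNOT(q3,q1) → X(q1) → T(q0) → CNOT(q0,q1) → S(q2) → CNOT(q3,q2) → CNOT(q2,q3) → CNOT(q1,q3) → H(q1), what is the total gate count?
9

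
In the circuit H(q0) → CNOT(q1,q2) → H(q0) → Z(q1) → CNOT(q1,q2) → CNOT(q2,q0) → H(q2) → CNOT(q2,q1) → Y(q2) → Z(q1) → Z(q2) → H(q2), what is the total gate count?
12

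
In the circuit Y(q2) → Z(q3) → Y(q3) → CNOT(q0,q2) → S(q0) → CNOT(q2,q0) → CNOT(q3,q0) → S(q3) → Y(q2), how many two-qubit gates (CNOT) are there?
3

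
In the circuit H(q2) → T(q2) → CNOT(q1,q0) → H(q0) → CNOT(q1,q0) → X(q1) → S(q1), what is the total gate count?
7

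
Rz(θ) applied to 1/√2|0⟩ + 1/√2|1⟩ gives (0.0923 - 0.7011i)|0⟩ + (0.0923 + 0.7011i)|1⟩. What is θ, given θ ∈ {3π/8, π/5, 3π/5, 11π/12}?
11π/12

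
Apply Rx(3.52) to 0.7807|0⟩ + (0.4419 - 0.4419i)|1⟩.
(-0.5808 - 0.434i)|0⟩ + (-0.08311 - 0.6837i)|1⟩

Rx(3.52) = [[cos(θ/2), −i·sin(θ/2)], [−i·sin(θ/2), cos(θ/2)]]; θ = 3.52, cos(θ/2) ≈ -0.188077, sin(θ/2) ≈ 0.982154.
With a = amp(|0⟩) = 0.7807 and b = amp(|1⟩) = (0.4419 - 0.4419i):
new amp(|0⟩) = (-0.188077)·a + (-0.982154i)·b = (-0.5808 - 0.434i)
new amp(|1⟩) = (-0.982154i)·a + (-0.188077)·b = (-0.08311 - 0.6837i)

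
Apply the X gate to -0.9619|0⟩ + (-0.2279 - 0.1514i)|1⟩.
(-0.2279 - 0.1514i)|0⟩ - 0.9619|1⟩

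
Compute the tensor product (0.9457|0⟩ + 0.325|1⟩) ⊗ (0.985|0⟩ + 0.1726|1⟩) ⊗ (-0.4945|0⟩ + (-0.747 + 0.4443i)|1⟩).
-0.4606|000⟩ + (-0.6958 + 0.4139i)|001⟩ - 0.08072|010⟩ + (-0.1219 + 0.07252i)|011⟩ - 0.1583|100⟩ + (-0.2391 + 0.1422i)|101⟩ - 0.02774|110⟩ + (-0.0419 + 0.02492i)|111⟩

amp(|b₁b₂…⟩) = product of the factor amplitudes for bits b₁, b₂, …; only kets whose every factor amplitude is nonzero survive.
|000⟩: (0.9457)(0.985)(-0.4945) = -0.4606
|001⟩: (0.9457)(0.985)(-0.747 + 0.4443i) = (-0.6958 + 0.4139i)
|010⟩: (0.9457)(0.1726)(-0.4945) = -0.08072
|011⟩: (0.9457)(0.1726)(-0.747 + 0.4443i) = (-0.1219 + 0.07252i)
|100⟩: (0.325)(0.985)(-0.4945) = -0.1583
|101⟩: (0.325)(0.985)(-0.747 + 0.4443i) = (-0.2391 + 0.1422i)
|110⟩: (0.325)(0.1726)(-0.4945) = -0.02774
|111⟩: (0.325)(0.1726)(-0.747 + 0.4443i) = (-0.0419 + 0.02492i)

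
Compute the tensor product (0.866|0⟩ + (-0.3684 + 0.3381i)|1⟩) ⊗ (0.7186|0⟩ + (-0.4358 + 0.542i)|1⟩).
0.6223|00⟩ + (-0.3774 + 0.4694i)|01⟩ + (-0.2647 + 0.243i)|10⟩ + (-0.0227 - 0.347i)|11⟩

amp(|b₁b₂…⟩) = product of the factor amplitudes for bits b₁, b₂, …; only kets whose every factor amplitude is nonzero survive.
|00⟩: (0.866)(0.7186) = 0.6223
|01⟩: (0.866)(-0.4358 + 0.542i) = (-0.3774 + 0.4694i)
|10⟩: (-0.3684 + 0.3381i)(0.7186) = (-0.2647 + 0.243i)
|11⟩: (-0.3684 + 0.3381i)(-0.4358 + 0.542i) = (-0.0227 - 0.347i)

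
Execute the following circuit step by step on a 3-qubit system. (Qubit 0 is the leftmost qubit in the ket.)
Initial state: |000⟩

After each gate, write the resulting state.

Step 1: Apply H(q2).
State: 1/√2|000⟩ + 1/√2|001⟩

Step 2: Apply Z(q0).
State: 1/√2|000⟩ + 1/√2|001⟩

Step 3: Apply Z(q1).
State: 1/√2|000⟩ + 1/√2|001⟩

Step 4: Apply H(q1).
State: 1/2|000⟩ + 1/2|001⟩ + 1/2|010⟩ + 1/2|011⟩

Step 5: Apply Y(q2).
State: -(1/2)i|000⟩ + (1/2)i|001⟩ - (1/2)i|010⟩ + (1/2)i|011⟩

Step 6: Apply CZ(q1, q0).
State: -(1/2)i|000⟩ + (1/2)i|001⟩ - (1/2)i|010⟩ + (1/2)i|011⟩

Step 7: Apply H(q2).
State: -(1/√2)i|001⟩ - (1/√2)i|011⟩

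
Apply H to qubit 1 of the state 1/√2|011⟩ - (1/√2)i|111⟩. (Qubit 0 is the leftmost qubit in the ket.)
1/2|001⟩ - 1/2|011⟩ - (1/2)i|101⟩ + (1/2)i|111⟩

H on qubit 1 mixes each pair of kets that differ only in qubit 1: amplitudes (a, b) of (|…0…⟩, |…1…⟩) become ((a + b)/√2, (a − b)/√2). Kets absent from the input have amplitude 0.
(|001⟩, |011⟩): (a, b) = (0, 1/√2) → (1/2, -1/2)
(|101⟩, |111⟩): (a, b) = (0, -(1/√2)i) → (-(1/2)i, (1/2)i)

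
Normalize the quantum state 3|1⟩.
|1⟩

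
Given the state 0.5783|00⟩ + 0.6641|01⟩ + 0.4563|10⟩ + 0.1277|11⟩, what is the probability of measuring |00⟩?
0.3344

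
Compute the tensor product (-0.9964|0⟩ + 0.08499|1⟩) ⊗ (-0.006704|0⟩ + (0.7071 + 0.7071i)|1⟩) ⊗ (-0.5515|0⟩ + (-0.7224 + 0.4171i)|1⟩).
-0.003684|000⟩ + (-0.004826 + 0.002786i)|001⟩ + (0.3886 + 0.3886i)|010⟩ + (0.8028 + 0.2151i)|011⟩ + 0.0003142|100⟩ + (0.0004116 - 0.0002377i)|101⟩ + (-0.03314 - 0.03314i)|110⟩ + (-0.06848 - 0.01835i)|111⟩

amp(|b₁b₂…⟩) = product of the factor amplitudes for bits b₁, b₂, …; only kets whose every factor amplitude is nonzero survive.
|000⟩: (-0.9964)(-0.006704)(-0.5515) = -0.003684
|001⟩: (-0.9964)(-0.006704)(-0.7224 + 0.4171i) = (-0.004826 + 0.002786i)
|010⟩: (-0.9964)(0.7071 + 0.7071i)(-0.5515) = (0.3886 + 0.3886i)
|011⟩: (-0.9964)(0.7071 + 0.7071i)(-0.7224 + 0.4171i) = (0.8028 + 0.2151i)
|100⟩: (0.08499)(-0.006704)(-0.5515) = 0.0003142
|101⟩: (0.08499)(-0.006704)(-0.7224 + 0.4171i) = (0.0004116 - 0.0002377i)
|110⟩: (0.08499)(0.7071 + 0.7071i)(-0.5515) = (-0.03314 - 0.03314i)
|111⟩: (0.08499)(0.7071 + 0.7071i)(-0.7224 + 0.4171i) = (-0.06848 - 0.01835i)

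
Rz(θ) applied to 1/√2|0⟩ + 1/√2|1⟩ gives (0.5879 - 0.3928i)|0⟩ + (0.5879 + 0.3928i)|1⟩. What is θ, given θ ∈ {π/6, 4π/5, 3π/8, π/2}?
3π/8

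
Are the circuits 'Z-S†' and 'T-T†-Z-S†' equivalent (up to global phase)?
Yes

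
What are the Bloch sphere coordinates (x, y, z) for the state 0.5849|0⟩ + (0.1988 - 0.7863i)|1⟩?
(0.2326, -0.9198, -0.3157)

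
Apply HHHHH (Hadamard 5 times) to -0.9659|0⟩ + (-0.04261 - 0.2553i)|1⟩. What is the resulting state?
(-0.7131 - 0.1805i)|0⟩ + (-0.6529 + 0.1805i)|1⟩

H² = I, so H^5 = H: a single Hadamard. With (a, b) = (-0.9659, (-0.04261 - 0.2553i)), H gives ((a + b)/√2, (a − b)/√2) = ((-0.7131 - 0.1805i), (-0.6529 + 0.1805i)).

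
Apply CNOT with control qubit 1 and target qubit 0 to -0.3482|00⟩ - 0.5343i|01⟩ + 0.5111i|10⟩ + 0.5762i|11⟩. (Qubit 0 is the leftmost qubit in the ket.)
-0.3482|00⟩ + 0.5762i|01⟩ + 0.5111i|10⟩ - 0.5343i|11⟩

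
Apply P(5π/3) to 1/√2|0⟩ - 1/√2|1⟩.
1/√2|0⟩ + (-1/√8 + 0.6124i)|1⟩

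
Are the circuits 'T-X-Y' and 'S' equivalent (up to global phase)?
No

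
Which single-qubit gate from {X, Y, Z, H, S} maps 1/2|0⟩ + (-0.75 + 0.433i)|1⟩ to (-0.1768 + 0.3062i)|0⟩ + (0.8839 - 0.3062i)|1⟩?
H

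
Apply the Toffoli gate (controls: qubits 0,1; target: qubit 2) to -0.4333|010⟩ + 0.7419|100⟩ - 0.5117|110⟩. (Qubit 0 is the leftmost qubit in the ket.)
-0.4333|010⟩ + 0.7419|100⟩ - 0.5117|111⟩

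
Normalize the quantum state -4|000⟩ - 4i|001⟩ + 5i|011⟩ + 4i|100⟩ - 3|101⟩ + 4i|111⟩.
-0.4041|000⟩ - 0.4041i|001⟩ + 0.5051i|011⟩ + 0.4041i|100⟩ - 0.303|101⟩ + 0.4041i|111⟩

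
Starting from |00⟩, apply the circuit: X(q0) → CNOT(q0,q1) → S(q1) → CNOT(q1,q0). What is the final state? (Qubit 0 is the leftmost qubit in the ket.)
i|01⟩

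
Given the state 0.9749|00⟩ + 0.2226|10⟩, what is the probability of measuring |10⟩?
0.04955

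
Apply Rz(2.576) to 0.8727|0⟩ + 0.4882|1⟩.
(0.2435 - 0.838i)|0⟩ + (0.1362 + 0.4688i)|1⟩

Rz(2.576) = [[e^(−iθ/2), 0], [0, e^(iθ/2)]] with e^(±iθ/2) = cos(θ/2) ± i·sin(θ/2); θ = 2.576, cos(θ/2) ≈ 0.279042, sin(θ/2) ≈ 0.960279.
With a = amp(|0⟩) = 0.8727 and b = amp(|1⟩) = 0.4882:
new amp(|0⟩) = (0.279042 - 0.960279i)·a = (0.2435 - 0.838i)
new amp(|1⟩) = (0.279042 + 0.960279i)·b = (0.1362 + 0.4688i)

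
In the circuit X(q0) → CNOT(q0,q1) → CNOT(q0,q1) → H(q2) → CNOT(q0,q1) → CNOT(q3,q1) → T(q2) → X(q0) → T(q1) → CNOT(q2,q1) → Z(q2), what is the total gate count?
11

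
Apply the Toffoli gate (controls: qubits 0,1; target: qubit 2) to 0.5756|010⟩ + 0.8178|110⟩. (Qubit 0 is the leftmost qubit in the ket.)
0.5756|010⟩ + 0.8178|111⟩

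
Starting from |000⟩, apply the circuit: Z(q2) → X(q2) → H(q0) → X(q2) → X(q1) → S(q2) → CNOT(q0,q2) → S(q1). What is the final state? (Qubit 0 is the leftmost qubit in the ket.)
(1/√2)i|010⟩ + (1/√2)i|111⟩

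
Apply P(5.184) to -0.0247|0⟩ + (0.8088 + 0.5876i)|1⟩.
-0.0247|0⟩ + (0.8909 - 0.4535i)|1⟩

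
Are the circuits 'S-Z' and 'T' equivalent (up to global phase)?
No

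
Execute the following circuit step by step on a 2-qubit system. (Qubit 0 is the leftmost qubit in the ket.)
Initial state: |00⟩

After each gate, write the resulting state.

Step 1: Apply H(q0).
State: 1/√2|00⟩ + 1/√2|10⟩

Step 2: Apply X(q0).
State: 1/√2|00⟩ + 1/√2|10⟩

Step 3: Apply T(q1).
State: 1/√2|00⟩ + 1/√2|10⟩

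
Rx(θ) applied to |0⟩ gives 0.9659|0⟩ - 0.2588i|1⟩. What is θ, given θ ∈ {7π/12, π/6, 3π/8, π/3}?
π/6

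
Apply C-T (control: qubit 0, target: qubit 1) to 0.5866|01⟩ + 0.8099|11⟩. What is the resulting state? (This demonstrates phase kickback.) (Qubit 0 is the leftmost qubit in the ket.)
0.5866|01⟩ + (0.5727 + 0.5727i)|11⟩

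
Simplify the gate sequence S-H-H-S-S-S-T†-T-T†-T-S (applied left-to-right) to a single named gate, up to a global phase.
S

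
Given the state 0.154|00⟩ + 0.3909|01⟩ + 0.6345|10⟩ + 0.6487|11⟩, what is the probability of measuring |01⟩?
0.1528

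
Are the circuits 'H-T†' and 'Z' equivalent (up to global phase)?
No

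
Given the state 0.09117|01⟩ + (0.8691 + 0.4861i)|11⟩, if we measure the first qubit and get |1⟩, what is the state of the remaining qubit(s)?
(0.8728 + 0.4881i)|1⟩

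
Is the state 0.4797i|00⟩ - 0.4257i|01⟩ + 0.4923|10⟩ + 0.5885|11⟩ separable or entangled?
Entangled

Writing the state as a|00⟩ + b|01⟩ + c|10⟩ + d|11⟩, it is a product state iff ad − bc = 0.
Here (a, b, c, d) = (0.4797i, -0.4257i, 0.4923, 0.5885): ad − bc = (0.4797i)(0.5885) − (-0.4257i)(0.4923) = 0.4919i ≠ 0, so the state is entangled.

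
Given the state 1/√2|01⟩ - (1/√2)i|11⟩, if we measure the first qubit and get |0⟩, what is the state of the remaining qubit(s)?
|1⟩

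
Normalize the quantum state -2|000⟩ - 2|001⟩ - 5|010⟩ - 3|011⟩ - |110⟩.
-0.305|000⟩ - 0.305|001⟩ - 0.7625|010⟩ - 0.4575|011⟩ - 0.1525|110⟩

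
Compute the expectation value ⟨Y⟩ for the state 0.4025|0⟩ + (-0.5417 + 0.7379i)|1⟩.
0.594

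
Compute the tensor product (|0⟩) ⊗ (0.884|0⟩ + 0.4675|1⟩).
0.884|00⟩ + 0.4675|01⟩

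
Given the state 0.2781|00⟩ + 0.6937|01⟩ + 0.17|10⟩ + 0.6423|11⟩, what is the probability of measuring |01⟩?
0.4812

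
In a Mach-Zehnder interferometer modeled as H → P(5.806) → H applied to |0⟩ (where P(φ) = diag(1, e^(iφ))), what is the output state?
(0.9441 - 0.2296i)|0⟩ + (0.05585 + 0.2296i)|1⟩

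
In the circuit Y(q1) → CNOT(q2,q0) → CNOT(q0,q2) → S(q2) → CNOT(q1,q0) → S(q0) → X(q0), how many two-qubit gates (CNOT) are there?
3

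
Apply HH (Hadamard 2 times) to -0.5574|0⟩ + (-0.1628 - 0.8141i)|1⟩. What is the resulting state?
-0.5574|0⟩ + (-0.1628 - 0.8141i)|1⟩

H² = I, so an even number of Hadamards cancels: H^2 = I and the state is unchanged.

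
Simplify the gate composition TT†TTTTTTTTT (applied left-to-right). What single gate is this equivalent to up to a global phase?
T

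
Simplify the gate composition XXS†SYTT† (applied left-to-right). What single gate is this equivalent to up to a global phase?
Y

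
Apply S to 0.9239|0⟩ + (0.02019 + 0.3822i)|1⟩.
0.9239|0⟩ + (-0.3822 + 0.02019i)|1⟩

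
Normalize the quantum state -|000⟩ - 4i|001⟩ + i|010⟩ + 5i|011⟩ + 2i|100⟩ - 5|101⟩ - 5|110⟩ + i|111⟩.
-0.101|000⟩ - 0.4041i|001⟩ + 0.101i|010⟩ + 0.5051i|011⟩ + 0.202i|100⟩ - 0.5051|101⟩ - 0.5051|110⟩ + 0.101i|111⟩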